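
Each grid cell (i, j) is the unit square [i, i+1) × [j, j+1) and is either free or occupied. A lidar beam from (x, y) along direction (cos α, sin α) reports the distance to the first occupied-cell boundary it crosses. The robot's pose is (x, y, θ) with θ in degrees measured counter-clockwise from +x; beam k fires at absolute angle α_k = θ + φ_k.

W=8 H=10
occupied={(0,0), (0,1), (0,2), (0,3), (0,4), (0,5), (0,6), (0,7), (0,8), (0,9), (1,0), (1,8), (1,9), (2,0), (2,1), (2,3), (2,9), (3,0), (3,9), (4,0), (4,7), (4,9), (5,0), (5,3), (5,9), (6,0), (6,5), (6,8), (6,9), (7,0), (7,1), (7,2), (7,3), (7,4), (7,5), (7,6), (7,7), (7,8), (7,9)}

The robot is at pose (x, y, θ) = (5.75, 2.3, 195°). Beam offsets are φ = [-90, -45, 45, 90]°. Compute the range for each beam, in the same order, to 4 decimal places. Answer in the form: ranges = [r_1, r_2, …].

ranges = [0.7247, 3.1754, 1.5011, 1.3459]

beam 1: φ=-90°, α=105°
  dir = (cos 105°, sin 105°) = (-0.2588, 0.9659); from cell (5,2)
  next x-line at t=2.8978, next y-line at t=0.7247; Δt_x=3.8637, Δt_y=1.0353
    y: enter (5,3) at t=0.7247 ← occupied
  → r_1 = 0.7247
beam 2: φ=-45°, α=150°
  dir = (cos 150°, sin 150°) = (-0.8660, 0.5000); from cell (5,2)
  next x-line at t=0.8660, next y-line at t=1.4000; Δt_x=1.1547, Δt_y=2.0000
    x: enter (4,2) at t=0.8660
    y: enter (4,3) at t=1.4000
    x: enter (3,3) at t=2.0207
    x: enter (2,3) at t=3.1754 ← occupied
  → r_2 = 3.1754
beam 3: φ=45°, α=240°
  dir = (cos 240°, sin 240°) = (-0.5000, -0.8660); from cell (5,2)
  next x-line at t=1.5000, next y-line at t=0.3464; Δt_x=2.0000, Δt_y=1.1547
    y: enter (5,1) at t=0.3464
    x: enter (4,1) at t=1.5000
    y: enter (4,0) at t=1.5011 ← occupied
  → r_3 = 1.5011
beam 4: φ=90°, α=285°
  dir = (cos 285°, sin 285°) = (0.2588, -0.9659); from cell (5,2)
  next x-line at t=0.9659, next y-line at t=0.3106; Δt_x=3.8637, Δt_y=1.0353
    y: enter (5,1) at t=0.3106
    x: enter (6,1) at t=0.9659
    y: enter (6,0) at t=1.3459 ← occupied
  → r_4 = 1.3459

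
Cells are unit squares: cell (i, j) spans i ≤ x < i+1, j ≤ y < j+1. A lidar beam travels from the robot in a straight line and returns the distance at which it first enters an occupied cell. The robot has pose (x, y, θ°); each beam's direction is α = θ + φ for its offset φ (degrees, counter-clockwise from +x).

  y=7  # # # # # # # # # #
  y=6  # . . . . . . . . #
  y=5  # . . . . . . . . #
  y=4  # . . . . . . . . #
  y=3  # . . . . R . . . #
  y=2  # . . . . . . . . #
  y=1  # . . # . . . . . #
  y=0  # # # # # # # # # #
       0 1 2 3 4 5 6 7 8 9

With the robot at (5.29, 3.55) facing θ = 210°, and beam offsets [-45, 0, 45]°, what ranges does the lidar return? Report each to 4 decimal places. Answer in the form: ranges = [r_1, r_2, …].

ranges = [4.4413, 4.9537, 2.6400]

beam 1: φ=-45°, α=165°
  dir = (cos 165°, sin 165°) = (-0.9659, 0.2588); from cell (5,3)
  next x-line at t=0.3002, next y-line at t=1.7387; Δt_x=1.0353, Δt_y=3.8637
    x: enter (4,3) at t=0.3002
    x: enter (3,3) at t=1.3355
    y: enter (3,4) at t=1.7387
    x: enter (2,4) at t=2.3708
    x: enter (1,4) at t=3.4061
    x: enter (0,4) at t=4.4413 ← occupied
  → r_1 = 4.4413
beam 2: φ=0°, α=210°
  dir = (cos 210°, sin 210°) = (-0.8660, -0.5000); from cell (5,3)
  next x-line at t=0.3349, next y-line at t=1.1000; Δt_x=1.1547, Δt_y=2.0000
    x: enter (4,3) at t=0.3349
    y: enter (4,2) at t=1.1000
    x: enter (3,2) at t=1.4896
    x: enter (2,2) at t=2.6443
    y: enter (2,1) at t=3.1000
    x: enter (1,1) at t=3.7990
    x: enter (0,1) at t=4.9537 ← occupied
  → r_2 = 4.9537
beam 3: φ=45°, α=255°
  dir = (cos 255°, sin 255°) = (-0.2588, -0.9659); from cell (5,3)
  next x-line at t=1.1205, next y-line at t=0.5694; Δt_x=3.8637, Δt_y=1.0353
    y: enter (5,2) at t=0.5694
    x: enter (4,2) at t=1.1205
    y: enter (4,1) at t=1.6047
    y: enter (4,0) at t=2.6400 ← occupied
  → r_3 = 2.6400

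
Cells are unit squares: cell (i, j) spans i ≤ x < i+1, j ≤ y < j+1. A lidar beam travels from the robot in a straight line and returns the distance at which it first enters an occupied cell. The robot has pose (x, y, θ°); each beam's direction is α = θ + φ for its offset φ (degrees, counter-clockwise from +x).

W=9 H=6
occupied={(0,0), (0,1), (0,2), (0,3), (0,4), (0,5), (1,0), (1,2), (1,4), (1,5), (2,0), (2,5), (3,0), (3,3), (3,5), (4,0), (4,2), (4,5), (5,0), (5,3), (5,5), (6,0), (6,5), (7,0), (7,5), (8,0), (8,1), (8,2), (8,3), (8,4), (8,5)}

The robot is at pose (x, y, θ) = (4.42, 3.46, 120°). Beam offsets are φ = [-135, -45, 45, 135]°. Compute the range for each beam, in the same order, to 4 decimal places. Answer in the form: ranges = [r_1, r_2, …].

ranges = [0.6005, 1.5943, 0.4348, 0.4762]

beam 1: φ=-135°, α=345°
  cosα=0.9659 sinα=-0.2588 | (4,3) | tMaxX 0.6005 tMaxY 1.7773 | tΔX 1.0353 tΔY 3.8637
    t=0.6005 [x] (5,3) — stop
  → r_1 = 0.6005
beam 2: φ=-45°, α=75°
  cosα=0.2588 sinα=0.9659 | (4,3) | tMaxX 2.2409 tMaxY 0.5590 | tΔX 3.8637 tΔY 1.0353
    t=0.5590 [y] (4,4)
    t=1.5943 [y] (4,5) — stop
  → r_2 = 1.5943
beam 3: φ=45°, α=165°
  cosα=-0.9659 sinα=0.2588 | (4,3) | tMaxX 0.4348 tMaxY 2.0864 | tΔX 1.0353 tΔY 3.8637
    t=0.4348 [x] (3,3) — stop
  → r_3 = 0.4348
beam 4: φ=135°, α=255°
  cosα=-0.2588 sinα=-0.9659 | (4,3) | tMaxX 1.6228 tMaxY 0.4762 | tΔX 3.8637 tΔY 1.0353
    t=0.4762 [y] (4,2) — stop
  → r_4 = 0.4762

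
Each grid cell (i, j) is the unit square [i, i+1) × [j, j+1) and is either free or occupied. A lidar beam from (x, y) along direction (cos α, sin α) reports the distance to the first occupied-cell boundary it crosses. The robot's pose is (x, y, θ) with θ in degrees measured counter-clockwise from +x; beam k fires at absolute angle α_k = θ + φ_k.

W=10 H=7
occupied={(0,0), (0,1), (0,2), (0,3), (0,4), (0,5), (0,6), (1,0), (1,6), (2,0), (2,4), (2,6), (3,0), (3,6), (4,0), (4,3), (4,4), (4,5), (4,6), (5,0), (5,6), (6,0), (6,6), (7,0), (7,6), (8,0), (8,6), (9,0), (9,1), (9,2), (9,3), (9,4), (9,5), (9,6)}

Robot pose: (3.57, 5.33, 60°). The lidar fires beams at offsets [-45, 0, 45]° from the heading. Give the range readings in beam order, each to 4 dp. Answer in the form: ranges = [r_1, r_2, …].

beam 1: φ=-45°, α=15°
  d=(0.9659,0.2588)  start (3,5)  tX=0.4452 tY=2.5887  stride 1/|dx|=1.0353 1/|dy|=3.8637
    cross x-line → (4,5), t=0.4452 (wall)
  → r_1 = 0.4452
beam 2: φ=0°, α=60°
  d=(0.5000,0.8660)  start (3,5)  tX=0.8600 tY=0.7736  stride 1/|dx|=2.0000 1/|dy|=1.1547
    cross y-line → (3,6), t=0.7736 (wall)
  → r_2 = 0.7736
beam 3: φ=45°, α=105°
  d=(-0.2588,0.9659)  start (3,5)  tX=2.2023 tY=0.6936  stride 1/|dx|=3.8637 1/|dy|=1.0353
    cross y-line → (3,6), t=0.6936 (wall)
  → r_3 = 0.6936

ranges = [0.4452, 0.7736, 0.6936]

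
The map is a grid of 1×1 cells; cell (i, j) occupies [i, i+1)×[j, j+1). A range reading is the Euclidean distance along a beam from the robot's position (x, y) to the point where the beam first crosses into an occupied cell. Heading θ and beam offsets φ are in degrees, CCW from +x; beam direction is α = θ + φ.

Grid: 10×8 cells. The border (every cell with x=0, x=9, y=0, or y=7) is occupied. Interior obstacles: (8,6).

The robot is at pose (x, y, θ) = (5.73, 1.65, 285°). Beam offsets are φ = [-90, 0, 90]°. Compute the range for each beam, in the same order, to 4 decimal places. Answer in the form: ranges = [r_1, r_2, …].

beam 1: φ=-90°, α=195°
  direction (-0.9659, -0.2588); cell (5,1); t to first gridline: x 0.7558, y 2.5114 (then +1.0353 / +3.8637)
    (4,1) via x @ 0.7558
    (3,1) via x @ 1.7910
    (3,0) via y @ 2.5114  # hit
  → r_1 = 2.5114
beam 2: φ=0°, α=285°
  direction (0.2588, -0.9659); cell (5,1); t to first gridline: x 1.0432, y 0.6729 (then +3.8637 / +1.0353)
    (5,0) via y @ 0.6729  # hit
  → r_2 = 0.6729
beam 3: φ=90°, α=15°
  direction (0.9659, 0.2588); cell (5,1); t to first gridline: x 0.2795, y 1.3523 (then +1.0353 / +3.8637)
    (6,1) via x @ 0.2795
    (7,1) via x @ 1.3148
    (7,2) via y @ 1.3523
    (8,2) via x @ 2.3501
    (9,2) via x @ 3.3854  # hit
  → r_3 = 3.3854

ranges = [2.5114, 0.6729, 3.3854]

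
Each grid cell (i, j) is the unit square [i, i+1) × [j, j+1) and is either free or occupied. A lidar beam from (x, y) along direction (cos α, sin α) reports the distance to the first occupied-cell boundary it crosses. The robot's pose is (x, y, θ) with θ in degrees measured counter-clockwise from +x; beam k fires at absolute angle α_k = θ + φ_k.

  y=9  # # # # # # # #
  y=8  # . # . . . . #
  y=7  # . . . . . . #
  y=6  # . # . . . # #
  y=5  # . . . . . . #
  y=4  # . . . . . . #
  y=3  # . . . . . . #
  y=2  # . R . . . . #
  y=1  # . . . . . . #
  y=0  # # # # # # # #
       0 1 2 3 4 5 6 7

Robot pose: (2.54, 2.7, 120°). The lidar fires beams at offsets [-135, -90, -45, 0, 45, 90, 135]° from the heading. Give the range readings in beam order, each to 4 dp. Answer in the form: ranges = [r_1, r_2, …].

beam 1: φ=-135°, α=345°
  dir = (cos 345°, sin 345°) = (0.9659, -0.2588); from cell (2,2)
  next x-line at t=0.4762, next y-line at t=2.7046; Δt_x=1.0353, Δt_y=3.8637
    x: enter (3,2) at t=0.4762
    x: enter (4,2) at t=1.5115
    x: enter (5,2) at t=2.5468
    y: enter (5,1) at t=2.7046
    x: enter (6,1) at t=3.5821
    x: enter (7,1) at t=4.6173 ← occupied
  → r_1 = 4.6173
beam 2: φ=-90°, α=30°
  dir = (cos 30°, sin 30°) = (0.8660, 0.5000); from cell (2,2)
  next x-line at t=0.5312, next y-line at t=0.6000; Δt_x=1.1547, Δt_y=2.0000
    x: enter (3,2) at t=0.5312
    y: enter (3,3) at t=0.6000
    x: enter (4,3) at t=1.6859
    y: enter (4,4) at t=2.6000
    x: enter (5,4) at t=2.8406
    x: enter (6,4) at t=3.9953
    y: enter (6,5) at t=4.6000
    x: enter (7,5) at t=5.1500 ← occupied
  → r_2 = 5.1500
beam 3: φ=-45°, α=75°
  dir = (cos 75°, sin 75°) = (0.2588, 0.9659); from cell (2,2)
  next x-line at t=1.7773, next y-line at t=0.3106; Δt_x=3.8637, Δt_y=1.0353
    y: enter (2,3) at t=0.3106
    y: enter (2,4) at t=1.3459
    x: enter (3,4) at t=1.7773
    y: enter (3,5) at t=2.3811
    y: enter (3,6) at t=3.4164
    y: enter (3,7) at t=4.4517
    y: enter (3,8) at t=5.4870
    x: enter (4,8) at t=5.6410
    y: enter (4,9) at t=6.5222 ← occupied
  → r_3 = 6.5222
beam 4: φ=0°, α=120°
  dir = (cos 120°, sin 120°) = (-0.5000, 0.8660); from cell (2,2)
  next x-line at t=1.0800, next y-line at t=0.3464; Δt_x=2.0000, Δt_y=1.1547
    y: enter (2,3) at t=0.3464
    x: enter (1,3) at t=1.0800
    y: enter (1,4) at t=1.5011
    y: enter (1,5) at t=2.6558
    x: enter (0,5) at t=3.0800 ← occupied
  → r_4 = 3.0800
beam 5: φ=45°, α=165°
  dir = (cos 165°, sin 165°) = (-0.9659, 0.2588); from cell (2,2)
  next x-line at t=0.5590, next y-line at t=1.1591; Δt_x=1.0353, Δt_y=3.8637
    x: enter (1,2) at t=0.5590
    y: enter (1,3) at t=1.1591
    x: enter (0,3) at t=1.5943 ← occupied
  → r_5 = 1.5943
beam 6: φ=90°, α=210°
  dir = (cos 210°, sin 210°) = (-0.8660, -0.5000); from cell (2,2)
  next x-line at t=0.6235, next y-line at t=1.4000; Δt_x=1.1547, Δt_y=2.0000
    x: enter (1,2) at t=0.6235
    y: enter (1,1) at t=1.4000
    x: enter (0,1) at t=1.7782 ← occupied
  → r_6 = 1.7782
beam 7: φ=135°, α=255°
  dir = (cos 255°, sin 255°) = (-0.2588, -0.9659); from cell (2,2)
  next x-line at t=2.0864, next y-line at t=0.7247; Δt_x=3.8637, Δt_y=1.0353
    y: enter (2,1) at t=0.7247
    y: enter (2,0) at t=1.7600 ← occupied
  → r_7 = 1.7600

ranges = [4.6173, 5.1500, 6.5222, 3.0800, 1.5943, 1.7782, 1.7600]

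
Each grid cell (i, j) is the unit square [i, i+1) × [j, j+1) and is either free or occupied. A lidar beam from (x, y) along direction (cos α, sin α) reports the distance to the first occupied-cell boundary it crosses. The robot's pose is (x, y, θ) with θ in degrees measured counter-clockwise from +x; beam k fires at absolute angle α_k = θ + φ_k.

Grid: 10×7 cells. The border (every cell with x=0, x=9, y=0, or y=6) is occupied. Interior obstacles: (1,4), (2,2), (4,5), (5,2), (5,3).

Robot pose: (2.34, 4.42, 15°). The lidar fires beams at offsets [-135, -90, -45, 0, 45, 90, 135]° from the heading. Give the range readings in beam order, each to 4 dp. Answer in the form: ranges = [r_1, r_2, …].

ranges = [2.6800, 1.4701, 3.0715, 2.2409, 1.8244, 1.6357, 0.3926]

beam 1: φ=-135°, α=240°
  d=(-0.5000,-0.8660)  start (2,4)  tX=0.6800 tY=0.4850  stride 1/|dx|=2.0000 1/|dy|=1.1547
    cross y-line → (2,3), t=0.4850
    cross x-line → (1,3), t=0.6800
    cross y-line → (1,2), t=1.6397
    cross x-line → (0,2), t=2.6800 (wall)
  → r_1 = 2.6800
beam 2: φ=-90°, α=285°
  d=(0.2588,-0.9659)  start (2,4)  tX=2.5500 tY=0.4348  stride 1/|dx|=3.8637 1/|dy|=1.0353
    cross y-line → (2,3), t=0.4348
    cross y-line → (2,2), t=1.4701 (wall)
  → r_2 = 1.4701
beam 3: φ=-45°, α=330°
  d=(0.8660,-0.5000)  start (2,4)  tX=0.7621 tY=0.8400  stride 1/|dx|=1.1547 1/|dy|=2.0000
    cross x-line → (3,4), t=0.7621
    cross y-line → (3,3), t=0.8400
    cross x-line → (4,3), t=1.9168
    cross y-line → (4,2), t=2.8400
    cross x-line → (5,2), t=3.0715 (wall)
  → r_3 = 3.0715
beam 4: φ=0°, α=15°
  d=(0.9659,0.2588)  start (2,4)  tX=0.6833 tY=2.2409  stride 1/|dx|=1.0353 1/|dy|=3.8637
    cross x-line → (3,4), t=0.6833
    cross x-line → (4,4), t=1.7186
    cross y-line → (4,5), t=2.2409 (wall)
  → r_4 = 2.2409
beam 5: φ=45°, α=60°
  d=(0.5000,0.8660)  start (2,4)  tX=1.3200 tY=0.6697  stride 1/|dx|=2.0000 1/|dy|=1.1547
    cross y-line → (2,5), t=0.6697
    cross x-line → (3,5), t=1.3200
    cross y-line → (3,6), t=1.8244 (wall)
  → r_5 = 1.8244
beam 6: φ=90°, α=105°
  d=(-0.2588,0.9659)  start (2,4)  tX=1.3137 tY=0.6005  stride 1/|dx|=3.8637 1/|dy|=1.0353
    cross y-line → (2,5), t=0.6005
    cross x-line → (1,5), t=1.3137
    cross y-line → (1,6), t=1.6357 (wall)
  → r_6 = 1.6357
beam 7: φ=135°, α=150°
  d=(-0.8660,0.5000)  start (2,4)  tX=0.3926 tY=1.1600  stride 1/|dx|=1.1547 1/|dy|=2.0000
    cross x-line → (1,4), t=0.3926 (wall)
  → r_7 = 0.3926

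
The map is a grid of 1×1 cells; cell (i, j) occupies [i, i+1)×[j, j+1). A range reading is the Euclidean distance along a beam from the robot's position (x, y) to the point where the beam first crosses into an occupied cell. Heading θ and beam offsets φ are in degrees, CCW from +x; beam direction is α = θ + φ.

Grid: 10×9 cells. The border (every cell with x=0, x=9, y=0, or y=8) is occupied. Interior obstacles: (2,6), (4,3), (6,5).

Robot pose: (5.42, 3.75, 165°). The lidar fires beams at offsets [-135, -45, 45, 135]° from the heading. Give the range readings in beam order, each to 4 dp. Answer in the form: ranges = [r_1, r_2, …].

ranges = [4.1338, 4.9075, 0.4850, 3.1754]

beam 1: φ=-135°, α=30°
  dir = (cos 30°, sin 30°) = (0.8660, 0.5000); from cell (5,3)
  next x-line at t=0.6697, next y-line at t=0.5000; Δt_x=1.1547, Δt_y=2.0000
    y: enter (5,4) at t=0.5000
    x: enter (6,4) at t=0.6697
    x: enter (7,4) at t=1.8244
    y: enter (7,5) at t=2.5000
    x: enter (8,5) at t=2.9791
    x: enter (9,5) at t=4.1338 ← occupied
  → r_1 = 4.1338
beam 2: φ=-45°, α=120°
  dir = (cos 120°, sin 120°) = (-0.5000, 0.8660); from cell (5,3)
  next x-line at t=0.8400, next y-line at t=0.2887; Δt_x=2.0000, Δt_y=1.1547
    y: enter (5,4) at t=0.2887
    x: enter (4,4) at t=0.8400
    y: enter (4,5) at t=1.4434
    y: enter (4,6) at t=2.5981
    x: enter (3,6) at t=2.8400
    y: enter (3,7) at t=3.7528
    x: enter (2,7) at t=4.8400
    y: enter (2,8) at t=4.9075 ← occupied
  → r_2 = 4.9075
beam 3: φ=45°, α=210°
  dir = (cos 210°, sin 210°) = (-0.8660, -0.5000); from cell (5,3)
  next x-line at t=0.4850, next y-line at t=1.5000; Δt_x=1.1547, Δt_y=2.0000
    x: enter (4,3) at t=0.4850 ← occupied
  → r_3 = 0.4850
beam 4: φ=135°, α=300°
  dir = (cos 300°, sin 300°) = (0.5000, -0.8660); from cell (5,3)
  next x-line at t=1.1600, next y-line at t=0.8660; Δt_x=2.0000, Δt_y=1.1547
    y: enter (5,2) at t=0.8660
    x: enter (6,2) at t=1.1600
    y: enter (6,1) at t=2.0207
    x: enter (7,1) at t=3.1600
    y: enter (7,0) at t=3.1754 ← occupied
  → r_4 = 3.1754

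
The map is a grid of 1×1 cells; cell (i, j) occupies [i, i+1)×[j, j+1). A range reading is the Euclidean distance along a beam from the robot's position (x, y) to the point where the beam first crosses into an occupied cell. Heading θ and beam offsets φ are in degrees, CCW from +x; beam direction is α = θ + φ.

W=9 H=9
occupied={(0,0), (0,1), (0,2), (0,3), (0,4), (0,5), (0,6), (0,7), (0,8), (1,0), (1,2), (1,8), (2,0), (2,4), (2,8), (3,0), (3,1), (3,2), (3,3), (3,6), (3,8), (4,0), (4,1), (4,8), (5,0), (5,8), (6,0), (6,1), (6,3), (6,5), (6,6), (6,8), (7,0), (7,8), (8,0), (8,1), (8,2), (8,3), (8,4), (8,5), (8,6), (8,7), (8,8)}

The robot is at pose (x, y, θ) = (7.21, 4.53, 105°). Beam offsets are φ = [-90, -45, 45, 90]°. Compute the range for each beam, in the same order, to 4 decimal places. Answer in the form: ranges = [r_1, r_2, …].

beam 1: φ=-90°, α=15°
  dir = (cos 15°, sin 15°) = (0.9659, 0.2588); from cell (7,4)
  next x-line at t=0.8179, next y-line at t=1.8159; Δt_x=1.0353, Δt_y=3.8637
    x: enter (8,4) at t=0.8179 ← occupied
  → r_1 = 0.8179
beam 2: φ=-45°, α=60°
  dir = (cos 60°, sin 60°) = (0.5000, 0.8660); from cell (7,4)
  next x-line at t=1.5800, next y-line at t=0.5427; Δt_x=2.0000, Δt_y=1.1547
    y: enter (7,5) at t=0.5427
    x: enter (8,5) at t=1.5800 ← occupied
  → r_2 = 1.5800
beam 3: φ=45°, α=150°
  dir = (cos 150°, sin 150°) = (-0.8660, 0.5000); from cell (7,4)
  next x-line at t=0.2425, next y-line at t=0.9400; Δt_x=1.1547, Δt_y=2.0000
    x: enter (6,4) at t=0.2425
    y: enter (6,5) at t=0.9400 ← occupied
  → r_3 = 0.9400
beam 4: φ=90°, α=195°
  dir = (cos 195°, sin 195°) = (-0.9659, -0.2588); from cell (7,4)
  next x-line at t=0.2174, next y-line at t=2.0478; Δt_x=1.0353, Δt_y=3.8637
    x: enter (6,4) at t=0.2174
    x: enter (5,4) at t=1.2527
    y: enter (5,3) at t=2.0478
    x: enter (4,3) at t=2.2880
    x: enter (3,3) at t=3.3232 ← occupied
  → r_4 = 3.3232

ranges = [0.8179, 1.5800, 0.9400, 3.3232]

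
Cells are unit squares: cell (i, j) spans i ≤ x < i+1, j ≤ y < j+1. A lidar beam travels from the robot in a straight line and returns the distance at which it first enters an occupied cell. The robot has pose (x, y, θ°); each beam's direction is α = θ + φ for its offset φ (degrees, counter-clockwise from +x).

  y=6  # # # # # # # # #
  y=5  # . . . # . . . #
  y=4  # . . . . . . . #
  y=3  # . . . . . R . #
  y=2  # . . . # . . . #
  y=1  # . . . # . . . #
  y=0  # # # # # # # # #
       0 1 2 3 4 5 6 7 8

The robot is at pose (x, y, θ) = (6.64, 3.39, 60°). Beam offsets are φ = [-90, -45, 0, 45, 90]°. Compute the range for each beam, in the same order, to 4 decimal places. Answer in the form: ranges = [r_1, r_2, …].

ranges = [1.5704, 1.4080, 2.7200, 2.7021, 5.2200]

beam 1: φ=-90°, α=330°
  dir = (cos 330°, sin 330°) = (0.8660, -0.5000); from cell (6,3)
  next x-line at t=0.4157, next y-line at t=0.7800; Δt_x=1.1547, Δt_y=2.0000
    x: enter (7,3) at t=0.4157
    y: enter (7,2) at t=0.7800
    x: enter (8,2) at t=1.5704 ← occupied
  → r_1 = 1.5704
beam 2: φ=-45°, α=15°
  dir = (cos 15°, sin 15°) = (0.9659, 0.2588); from cell (6,3)
  next x-line at t=0.3727, next y-line at t=2.3569; Δt_x=1.0353, Δt_y=3.8637
    x: enter (7,3) at t=0.3727
    x: enter (8,3) at t=1.4080 ← occupied
  → r_2 = 1.4080
beam 3: φ=0°, α=60°
  dir = (cos 60°, sin 60°) = (0.5000, 0.8660); from cell (6,3)
  next x-line at t=0.7200, next y-line at t=0.7044; Δt_x=2.0000, Δt_y=1.1547
    y: enter (6,4) at t=0.7044
    x: enter (7,4) at t=0.7200
    y: enter (7,5) at t=1.8591
    x: enter (8,5) at t=2.7200 ← occupied
  → r_3 = 2.7200
beam 4: φ=45°, α=105°
  dir = (cos 105°, sin 105°) = (-0.2588, 0.9659); from cell (6,3)
  next x-line at t=2.4728, next y-line at t=0.6315; Δt_x=3.8637, Δt_y=1.0353
    y: enter (6,4) at t=0.6315
    y: enter (6,5) at t=1.6668
    x: enter (5,5) at t=2.4728
    y: enter (5,6) at t=2.7021 ← occupied
  → r_4 = 2.7021
beam 5: φ=90°, α=150°
  dir = (cos 150°, sin 150°) = (-0.8660, 0.5000); from cell (6,3)
  next x-line at t=0.7390, next y-line at t=1.2200; Δt_x=1.1547, Δt_y=2.0000
    x: enter (5,3) at t=0.7390
    y: enter (5,4) at t=1.2200
    x: enter (4,4) at t=1.8937
    x: enter (3,4) at t=3.0484
    y: enter (3,5) at t=3.2200
    x: enter (2,5) at t=4.2031
    y: enter (2,6) at t=5.2200 ← occupied
  → r_5 = 5.2200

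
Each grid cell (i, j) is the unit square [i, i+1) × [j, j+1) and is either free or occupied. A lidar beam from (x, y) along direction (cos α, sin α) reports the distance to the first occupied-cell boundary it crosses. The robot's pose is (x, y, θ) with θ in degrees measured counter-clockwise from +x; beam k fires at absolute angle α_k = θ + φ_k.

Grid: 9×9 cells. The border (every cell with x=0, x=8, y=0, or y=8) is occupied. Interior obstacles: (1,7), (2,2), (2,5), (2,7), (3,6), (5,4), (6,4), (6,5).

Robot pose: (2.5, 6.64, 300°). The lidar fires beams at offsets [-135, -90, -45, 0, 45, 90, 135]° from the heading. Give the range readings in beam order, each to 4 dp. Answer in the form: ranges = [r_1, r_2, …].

beam 1: φ=-135°, α=165°
  dir = (cos 165°, sin 165°) = (-0.9659, 0.2588); from cell (2,6)
  next x-line at t=0.5176, next y-line at t=1.3909; Δt_x=1.0353, Δt_y=3.8637
    x: enter (1,6) at t=0.5176
    y: enter (1,7) at t=1.3909 ← occupied
  → r_1 = 1.3909
beam 2: φ=-90°, α=210°
  dir = (cos 210°, sin 210°) = (-0.8660, -0.5000); from cell (2,6)
  next x-line at t=0.5774, next y-line at t=1.2800; Δt_x=1.1547, Δt_y=2.0000
    x: enter (1,6) at t=0.5774
    y: enter (1,5) at t=1.2800
    x: enter (0,5) at t=1.7321 ← occupied
  → r_2 = 1.7321
beam 3: φ=-45°, α=255°
  dir = (cos 255°, sin 255°) = (-0.2588, -0.9659); from cell (2,6)
  next x-line at t=1.9319, next y-line at t=0.6626; Δt_x=3.8637, Δt_y=1.0353
    y: enter (2,5) at t=0.6626 ← occupied
  → r_3 = 0.6626
beam 4: φ=0°, α=300°
  dir = (cos 300°, sin 300°) = (0.5000, -0.8660); from cell (2,6)
  next x-line at t=1.0000, next y-line at t=0.7390; Δt_x=2.0000, Δt_y=1.1547
    y: enter (2,5) at t=0.7390 ← occupied
  → r_4 = 0.7390
beam 5: φ=45°, α=345°
  dir = (cos 345°, sin 345°) = (0.9659, -0.2588); from cell (2,6)
  next x-line at t=0.5176, next y-line at t=2.4728; Δt_x=1.0353, Δt_y=3.8637
    x: enter (3,6) at t=0.5176 ← occupied
  → r_5 = 0.5176
beam 6: φ=90°, α=30°
  dir = (cos 30°, sin 30°) = (0.8660, 0.5000); from cell (2,6)
  next x-line at t=0.5774, next y-line at t=0.7200; Δt_x=1.1547, Δt_y=2.0000
    x: enter (3,6) at t=0.5774 ← occupied
  → r_6 = 0.5774
beam 7: φ=135°, α=75°
  dir = (cos 75°, sin 75°) = (0.2588, 0.9659); from cell (2,6)
  next x-line at t=1.9319, next y-line at t=0.3727; Δt_x=3.8637, Δt_y=1.0353
    y: enter (2,7) at t=0.3727 ← occupied
  → r_7 = 0.3727

ranges = [1.3909, 1.7321, 0.6626, 0.7390, 0.5176, 0.5774, 0.3727]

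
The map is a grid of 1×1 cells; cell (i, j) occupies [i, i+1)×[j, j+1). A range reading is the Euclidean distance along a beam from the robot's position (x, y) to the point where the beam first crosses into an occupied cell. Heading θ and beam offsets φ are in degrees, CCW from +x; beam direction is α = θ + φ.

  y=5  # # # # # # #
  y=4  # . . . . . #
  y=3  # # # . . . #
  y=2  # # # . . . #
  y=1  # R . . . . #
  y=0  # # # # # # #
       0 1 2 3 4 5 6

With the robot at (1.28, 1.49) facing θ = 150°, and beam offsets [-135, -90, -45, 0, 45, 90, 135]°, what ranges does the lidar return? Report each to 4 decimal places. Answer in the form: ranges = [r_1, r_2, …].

ranges = [4.8865, 0.5889, 0.5280, 0.3233, 0.2899, 0.5600, 0.5073]

beam 1: φ=-135°, α=15°
  d=(0.9659,0.2588)  start (1,1)  tX=0.7454 tY=1.9705  stride 1/|dx|=1.0353 1/|dy|=3.8637
    cross x-line → (2,1), t=0.7454
    cross x-line → (3,1), t=1.7807
    cross y-line → (3,2), t=1.9705
    cross x-line → (4,2), t=2.8160
    cross x-line → (5,2), t=3.8512
    cross x-line → (6,2), t=4.8865 (wall)
  → r_1 = 4.8865
beam 2: φ=-90°, α=60°
  d=(0.5000,0.8660)  start (1,1)  tX=1.4400 tY=0.5889  stride 1/|dx|=2.0000 1/|dy|=1.1547
    cross y-line → (1,2), t=0.5889 (wall)
  → r_2 = 0.5889
beam 3: φ=-45°, α=105°
  d=(-0.2588,0.9659)  start (1,1)  tX=1.0818 tY=0.5280  stride 1/|dx|=3.8637 1/|dy|=1.0353
    cross y-line → (1,2), t=0.5280 (wall)
  → r_3 = 0.5280
beam 4: φ=0°, α=150°
  d=(-0.8660,0.5000)  start (1,1)  tX=0.3233 tY=1.0200  stride 1/|dx|=1.1547 1/|dy|=2.0000
    cross x-line → (0,1), t=0.3233 (wall)
  → r_4 = 0.3233
beam 5: φ=45°, α=195°
  d=(-0.9659,-0.2588)  start (1,1)  tX=0.2899 tY=1.8932  stride 1/|dx|=1.0353 1/|dy|=3.8637
    cross x-line → (0,1), t=0.2899 (wall)
  → r_5 = 0.2899
beam 6: φ=90°, α=240°
  d=(-0.5000,-0.8660)  start (1,1)  tX=0.5600 tY=0.5658  stride 1/|dx|=2.0000 1/|dy|=1.1547
    cross x-line → (0,1), t=0.5600 (wall)
  → r_6 = 0.5600
beam 7: φ=135°, α=285°
  d=(0.2588,-0.9659)  start (1,1)  tX=2.7819 tY=0.5073  stride 1/|dx|=3.8637 1/|dy|=1.0353
    cross y-line → (1,0), t=0.5073 (wall)
  → r_7 = 0.5073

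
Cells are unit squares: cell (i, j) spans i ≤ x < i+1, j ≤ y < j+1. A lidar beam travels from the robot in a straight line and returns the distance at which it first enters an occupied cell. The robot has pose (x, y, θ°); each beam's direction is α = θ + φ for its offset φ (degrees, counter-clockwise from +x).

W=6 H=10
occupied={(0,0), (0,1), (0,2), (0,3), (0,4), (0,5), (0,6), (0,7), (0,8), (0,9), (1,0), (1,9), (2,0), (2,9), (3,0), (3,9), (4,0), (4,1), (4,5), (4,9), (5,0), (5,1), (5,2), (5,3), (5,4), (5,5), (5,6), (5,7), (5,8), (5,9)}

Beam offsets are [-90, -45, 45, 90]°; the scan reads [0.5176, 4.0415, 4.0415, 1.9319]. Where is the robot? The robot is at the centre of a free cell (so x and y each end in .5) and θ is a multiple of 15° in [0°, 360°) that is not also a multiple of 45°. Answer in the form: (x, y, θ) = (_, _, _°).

(x, y, θ) = (4.5, 4.5, 195°)

Enumerate (i+0.5, j+0.5, θ) over the 30 free cells and 16 admissible headings. For each, cast all 4 beams and compare to the given ranges.
  (2.5, 1.5, 285°): beam 1 = 1.5529 ≠ 0.5176 ✗
  (1.5, 4.5, 210°): beam 1 = 1.0000 ≠ 0.5176 ✗
  (3.5, 5.5, 165°): beam 1 = 3.6235 ≠ 0.5176 ✗
  (2.5, 7.5, 75°): beam 1 = 2.5882 ≠ 0.5176 ✗
  (1.5, 8.5, 60°): beam 1 = 4.0415 ≠ 0.5176 ✗
  …
  (4.5, 4.5, 195°): r_1=0.5176, r_2=4.0415, r_3=4.0415, r_4=1.9319 — all match ✓
No second candidate reproduces the full scan.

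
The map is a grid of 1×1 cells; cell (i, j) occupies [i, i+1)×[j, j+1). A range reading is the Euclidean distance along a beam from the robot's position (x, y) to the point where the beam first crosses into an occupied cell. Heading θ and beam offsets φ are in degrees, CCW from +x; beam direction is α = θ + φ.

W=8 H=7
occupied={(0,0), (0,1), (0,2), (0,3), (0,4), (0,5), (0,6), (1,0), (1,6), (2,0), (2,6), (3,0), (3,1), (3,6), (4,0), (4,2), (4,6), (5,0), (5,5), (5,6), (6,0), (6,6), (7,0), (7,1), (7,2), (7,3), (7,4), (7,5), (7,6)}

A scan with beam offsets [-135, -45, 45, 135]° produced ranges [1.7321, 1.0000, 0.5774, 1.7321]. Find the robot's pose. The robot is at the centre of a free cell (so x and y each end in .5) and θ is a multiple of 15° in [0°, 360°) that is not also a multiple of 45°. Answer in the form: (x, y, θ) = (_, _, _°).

(x, y, θ) = (6.5, 3.5, 345°)

The pose lattice has 27·16 = 432 candidates. Test each by forward raycasting.
  (2.5, 4.5, 345°): beam 2 = 2.8868 ≠ 1.0000 ✗
  (1.5, 4.5, 195°): beam 2 = 0.5774 ≠ 1.0000 ✗
  (3.5, 5.5, 300°): beam 1 = 1.9319 ≠ 1.7321 ✗
  (4.5, 1.5, 105°): beam 1 = 1.0000 ≠ 1.7321 ✗
  (2.5, 1.5, 60°): beam 1 = 0.5176 ≠ 1.7321 ✗
  …
  (6.5, 3.5, 345°): r_1=1.7321, r_2=1.0000, r_3=0.5774, r_4=1.7321 — all match ✓
No second candidate reproduces the full scan.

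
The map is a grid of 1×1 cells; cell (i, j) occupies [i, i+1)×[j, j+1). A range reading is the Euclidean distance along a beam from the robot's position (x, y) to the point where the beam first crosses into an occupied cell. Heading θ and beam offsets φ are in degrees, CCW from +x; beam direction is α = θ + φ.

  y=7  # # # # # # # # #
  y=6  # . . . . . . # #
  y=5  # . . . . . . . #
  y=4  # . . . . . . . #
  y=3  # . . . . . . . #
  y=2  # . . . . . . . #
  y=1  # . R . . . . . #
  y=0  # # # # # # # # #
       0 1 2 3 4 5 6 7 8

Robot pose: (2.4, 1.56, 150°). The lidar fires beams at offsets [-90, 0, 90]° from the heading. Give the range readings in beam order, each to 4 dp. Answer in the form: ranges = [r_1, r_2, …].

ranges = [6.2816, 1.6166, 0.6466]

beam 1: φ=-90°, α=60°
  direction (0.5000, 0.8660); cell (2,1); t to first gridline: x 1.2000, y 0.5081 (then +2.0000 / +1.1547)
    (2,2) via y @ 0.5081
    (3,2) via x @ 1.2000
    (3,3) via y @ 1.6628
    (3,4) via y @ 2.8175
    (4,4) via x @ 3.2000
    (4,5) via y @ 3.9722
    (4,6) via y @ 5.1269
    (5,6) via x @ 5.2000
    (5,7) via y @ 6.2816  # hit
  → r_1 = 6.2816
beam 2: φ=0°, α=150°
  direction (-0.8660, 0.5000); cell (2,1); t to first gridline: x 0.4619, y 0.8800 (then +1.1547 / +2.0000)
    (1,1) via x @ 0.4619
    (1,2) via y @ 0.8800
    (0,2) via x @ 1.6166  # hit
  → r_2 = 1.6166
beam 3: φ=90°, α=240°
  direction (-0.5000, -0.8660); cell (2,1); t to first gridline: x 0.8000, y 0.6466 (then +2.0000 / +1.1547)
    (2,0) via y @ 0.6466  # hit
  → r_3 = 0.6466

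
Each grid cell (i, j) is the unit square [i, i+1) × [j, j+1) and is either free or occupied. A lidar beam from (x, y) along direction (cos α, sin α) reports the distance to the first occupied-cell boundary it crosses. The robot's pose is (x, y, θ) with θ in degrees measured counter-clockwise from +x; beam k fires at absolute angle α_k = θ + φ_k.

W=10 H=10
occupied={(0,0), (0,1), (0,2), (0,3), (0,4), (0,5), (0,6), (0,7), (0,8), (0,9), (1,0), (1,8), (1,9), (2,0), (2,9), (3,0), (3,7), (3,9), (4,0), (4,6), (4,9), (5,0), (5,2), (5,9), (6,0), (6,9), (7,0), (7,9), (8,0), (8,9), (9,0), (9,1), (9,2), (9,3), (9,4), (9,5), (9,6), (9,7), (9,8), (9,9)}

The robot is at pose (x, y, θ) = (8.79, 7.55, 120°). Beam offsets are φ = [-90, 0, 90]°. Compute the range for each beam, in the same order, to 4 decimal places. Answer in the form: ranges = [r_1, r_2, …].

ranges = [0.2425, 1.6743, 8.9951]

beam 1: φ=-90°, α=30°
  cosα=0.8660 sinα=0.5000 | (8,7) | tMaxX 0.2425 tMaxY 0.9000 | tΔX 1.1547 tΔY 2.0000
    t=0.2425 [x] (9,7) — stop
  → r_1 = 0.2425
beam 2: φ=0°, α=120°
  cosα=-0.5000 sinα=0.8660 | (8,7) | tMaxX 1.5800 tMaxY 0.5196 | tΔX 2.0000 tΔY 1.1547
    t=0.5196 [y] (8,8)
    t=1.5800 [x] (7,8)
    t=1.6743 [y] (7,9) — stop
  → r_2 = 1.6743
beam 3: φ=90°, α=210°
  cosα=-0.8660 sinα=-0.5000 | (8,7) | tMaxX 0.9122 tMaxY 1.1000 | tΔX 1.1547 tΔY 2.0000
    t=0.9122 [x] (7,7)
    t=1.1000 [y] (7,6)
    t=2.0669 [x] (6,6)
    t=3.1000 [y] (6,5)
    t=3.2216 [x] (5,5)
    t=4.3763 [x] (4,5)
    t=5.1000 [y] (4,4)
    t=5.5310 [x] (3,4)
    t=6.6857 [x] (2,4)
    t=7.1000 [y] (2,3)
    t=7.8404 [x] (1,3)
    t=8.9951 [x] (0,3) — stop
  → r_3 = 8.9951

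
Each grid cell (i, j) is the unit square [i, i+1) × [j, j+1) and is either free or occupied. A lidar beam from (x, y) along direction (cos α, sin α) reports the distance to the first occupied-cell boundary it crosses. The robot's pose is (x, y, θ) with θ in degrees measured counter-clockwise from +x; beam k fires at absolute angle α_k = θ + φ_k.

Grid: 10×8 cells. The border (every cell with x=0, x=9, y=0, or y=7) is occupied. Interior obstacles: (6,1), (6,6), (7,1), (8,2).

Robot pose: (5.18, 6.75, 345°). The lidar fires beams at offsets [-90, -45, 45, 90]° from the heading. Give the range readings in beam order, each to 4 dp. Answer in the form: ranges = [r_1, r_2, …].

ranges = [5.9528, 5.4848, 0.5000, 0.2588]

beam 1: φ=-90°, α=255°
  dir = (cos 255°, sin 255°) = (-0.2588, -0.9659); from cell (5,6)
  next x-line at t=0.6955, next y-line at t=0.7765; Δt_x=3.8637, Δt_y=1.0353
    x: enter (4,6) at t=0.6955
    y: enter (4,5) at t=0.7765
    y: enter (4,4) at t=1.8117
    y: enter (4,3) at t=2.8470
    y: enter (4,2) at t=3.8823
    x: enter (3,2) at t=4.5592
    y: enter (3,1) at t=4.9176
    y: enter (3,0) at t=5.9528 ← occupied
  → r_1 = 5.9528
beam 2: φ=-45°, α=300°
  dir = (cos 300°, sin 300°) = (0.5000, -0.8660); from cell (5,6)
  next x-line at t=1.6400, next y-line at t=0.8660; Δt_x=2.0000, Δt_y=1.1547
    y: enter (5,5) at t=0.8660
    x: enter (6,5) at t=1.6400
    y: enter (6,4) at t=2.0207
    y: enter (6,3) at t=3.1754
    x: enter (7,3) at t=3.6400
    y: enter (7,2) at t=4.3301
    y: enter (7,1) at t=5.4848 ← occupied
  → r_2 = 5.4848
beam 3: φ=45°, α=30°
  dir = (cos 30°, sin 30°) = (0.8660, 0.5000); from cell (5,6)
  next x-line at t=0.9469, next y-line at t=0.5000; Δt_x=1.1547, Δt_y=2.0000
    y: enter (5,7) at t=0.5000 ← occupied
  → r_3 = 0.5000
beam 4: φ=90°, α=75°
  dir = (cos 75°, sin 75°) = (0.2588, 0.9659); from cell (5,6)
  next x-line at t=3.1682, next y-line at t=0.2588; Δt_x=3.8637, Δt_y=1.0353
    y: enter (5,7) at t=0.2588 ← occupied
  → r_4 = 0.2588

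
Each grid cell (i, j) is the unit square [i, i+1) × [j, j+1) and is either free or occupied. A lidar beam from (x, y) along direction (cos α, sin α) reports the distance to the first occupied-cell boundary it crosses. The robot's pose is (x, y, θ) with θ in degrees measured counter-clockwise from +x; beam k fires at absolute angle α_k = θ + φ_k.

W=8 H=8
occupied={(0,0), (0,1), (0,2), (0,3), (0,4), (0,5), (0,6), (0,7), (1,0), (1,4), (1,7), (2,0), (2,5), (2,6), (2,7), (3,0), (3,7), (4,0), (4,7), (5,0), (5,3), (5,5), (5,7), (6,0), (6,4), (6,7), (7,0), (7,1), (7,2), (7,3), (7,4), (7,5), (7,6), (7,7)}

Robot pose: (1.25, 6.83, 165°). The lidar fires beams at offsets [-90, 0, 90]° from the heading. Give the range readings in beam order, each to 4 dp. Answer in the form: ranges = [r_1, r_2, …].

beam 1: φ=-90°, α=75°
  dir = (cos 75°, sin 75°) = (0.2588, 0.9659); from cell (1,6)
  next x-line at t=2.8978, next y-line at t=0.1760; Δt_x=3.8637, Δt_y=1.0353
    y: enter (1,7) at t=0.1760 ← occupied
  → r_1 = 0.1760
beam 2: φ=0°, α=165°
  dir = (cos 165°, sin 165°) = (-0.9659, 0.2588); from cell (1,6)
  next x-line at t=0.2588, next y-line at t=0.6568; Δt_x=1.0353, Δt_y=3.8637
    x: enter (0,6) at t=0.2588 ← occupied
  → r_2 = 0.2588
beam 3: φ=90°, α=255°
  dir = (cos 255°, sin 255°) = (-0.2588, -0.9659); from cell (1,6)
  next x-line at t=0.9659, next y-line at t=0.8593; Δt_x=3.8637, Δt_y=1.0353
    y: enter (1,5) at t=0.8593
    x: enter (0,5) at t=0.9659 ← occupied
  → r_3 = 0.9659

ranges = [0.1760, 0.2588, 0.9659]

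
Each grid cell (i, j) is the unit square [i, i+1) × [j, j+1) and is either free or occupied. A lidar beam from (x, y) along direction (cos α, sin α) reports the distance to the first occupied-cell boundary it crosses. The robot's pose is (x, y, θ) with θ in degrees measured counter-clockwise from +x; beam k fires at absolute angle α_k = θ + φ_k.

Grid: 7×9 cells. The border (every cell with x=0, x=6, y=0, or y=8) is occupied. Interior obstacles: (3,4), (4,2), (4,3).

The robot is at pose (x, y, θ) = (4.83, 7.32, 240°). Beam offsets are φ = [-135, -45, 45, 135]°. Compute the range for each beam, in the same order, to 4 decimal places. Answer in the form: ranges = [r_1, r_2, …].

ranges = [0.7040, 3.9651, 4.5205, 1.2113]

beam 1: φ=-135°, α=105°
  dir = (cos 105°, sin 105°) = (-0.2588, 0.9659); from cell (4,7)
  next x-line at t=3.2069, next y-line at t=0.7040; Δt_x=3.8637, Δt_y=1.0353
    y: enter (4,8) at t=0.7040 ← occupied
  → r_1 = 0.7040
beam 2: φ=-45°, α=195°
  dir = (cos 195°, sin 195°) = (-0.9659, -0.2588); from cell (4,7)
  next x-line at t=0.8593, next y-line at t=1.2364; Δt_x=1.0353, Δt_y=3.8637
    x: enter (3,7) at t=0.8593
    y: enter (3,6) at t=1.2364
    x: enter (2,6) at t=1.8946
    x: enter (1,6) at t=2.9298
    x: enter (0,6) at t=3.9651 ← occupied
  → r_2 = 3.9651
beam 3: φ=45°, α=285°
  dir = (cos 285°, sin 285°) = (0.2588, -0.9659); from cell (4,7)
  next x-line at t=0.6568, next y-line at t=0.3313; Δt_x=3.8637, Δt_y=1.0353
    y: enter (4,6) at t=0.3313
    x: enter (5,6) at t=0.6568
    y: enter (5,5) at t=1.3666
    y: enter (5,4) at t=2.4018
    y: enter (5,3) at t=3.4371
    y: enter (5,2) at t=4.4724
    x: enter (6,2) at t=4.5205 ← occupied
  → r_3 = 4.5205
beam 4: φ=135°, α=15°
  dir = (cos 15°, sin 15°) = (0.9659, 0.2588); from cell (4,7)
  next x-line at t=0.1760, next y-line at t=2.6273; Δt_x=1.0353, Δt_y=3.8637
    x: enter (5,7) at t=0.1760
    x: enter (6,7) at t=1.2113 ← occupied
  → r_4 = 1.2113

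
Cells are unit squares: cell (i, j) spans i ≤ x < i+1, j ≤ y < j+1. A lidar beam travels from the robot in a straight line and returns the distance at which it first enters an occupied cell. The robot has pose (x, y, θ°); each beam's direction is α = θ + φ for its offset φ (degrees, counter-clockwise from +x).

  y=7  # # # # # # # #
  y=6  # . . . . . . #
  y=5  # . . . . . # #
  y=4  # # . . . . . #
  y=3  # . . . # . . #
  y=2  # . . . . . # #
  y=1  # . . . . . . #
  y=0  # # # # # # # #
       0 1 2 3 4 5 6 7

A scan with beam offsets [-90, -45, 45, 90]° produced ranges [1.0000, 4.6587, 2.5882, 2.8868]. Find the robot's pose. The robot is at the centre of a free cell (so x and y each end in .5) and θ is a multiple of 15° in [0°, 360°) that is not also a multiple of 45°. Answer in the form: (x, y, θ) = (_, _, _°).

The pose lattice has 32·16 = 512 candidates. Test each by forward raycasting.
  (5.5, 6.5, 15°): beam 1 = 3.6235 ≠ 1.0000 ✗
  (1.5, 3.5, 15°): beam 1 = 2.5882 ≠ 1.0000 ✗
  (5.5, 1.5, 300°): beam 2 = 0.5176 ≠ 4.6587 ✗
  …
  (3.5, 2.5, 120°): r_1=1.0000, r_2=4.6587, r_3=2.5882, r_4=2.8868 — all match ✓
Unique over the lattice → pose = (3.5, 2.5, 120°).

(x, y, θ) = (3.5, 2.5, 120°)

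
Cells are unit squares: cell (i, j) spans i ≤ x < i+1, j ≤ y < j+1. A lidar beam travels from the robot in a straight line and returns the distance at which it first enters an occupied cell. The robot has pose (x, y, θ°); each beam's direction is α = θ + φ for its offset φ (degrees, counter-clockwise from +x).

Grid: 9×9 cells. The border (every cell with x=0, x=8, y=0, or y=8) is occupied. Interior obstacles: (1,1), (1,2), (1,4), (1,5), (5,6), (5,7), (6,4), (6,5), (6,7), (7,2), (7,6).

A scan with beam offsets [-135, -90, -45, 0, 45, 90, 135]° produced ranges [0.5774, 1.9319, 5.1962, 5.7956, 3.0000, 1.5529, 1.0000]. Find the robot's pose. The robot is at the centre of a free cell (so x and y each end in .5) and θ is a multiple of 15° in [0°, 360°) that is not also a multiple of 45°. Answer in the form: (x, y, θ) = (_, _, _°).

Enumerate (i+0.5, j+0.5, θ) over the 38 free cells and 16 admissible headings. For each, cast all 7 beams and compare to the given ranges.
  (2.5, 3.5, 30°): beam 1 = 1.9319 ≠ 0.5774 ✗
  (2.5, 1.5, 105°): beam 1 = 1.0000 ≠ 0.5774 ✗
  (5.5, 4.5, 75°): beam 1 = 4.0415 ≠ 0.5774 ✗
  …
  (3.5, 1.5, 75°): r_1=0.5774, r_2=1.9319, r_3=5.1962, r_4=5.7956, r_5=3.0000, r_6=1.5529, r_7=1.0000 — all match ✓
Unique over the lattice → pose = (3.5, 1.5, 75°).

(x, y, θ) = (3.5, 1.5, 75°)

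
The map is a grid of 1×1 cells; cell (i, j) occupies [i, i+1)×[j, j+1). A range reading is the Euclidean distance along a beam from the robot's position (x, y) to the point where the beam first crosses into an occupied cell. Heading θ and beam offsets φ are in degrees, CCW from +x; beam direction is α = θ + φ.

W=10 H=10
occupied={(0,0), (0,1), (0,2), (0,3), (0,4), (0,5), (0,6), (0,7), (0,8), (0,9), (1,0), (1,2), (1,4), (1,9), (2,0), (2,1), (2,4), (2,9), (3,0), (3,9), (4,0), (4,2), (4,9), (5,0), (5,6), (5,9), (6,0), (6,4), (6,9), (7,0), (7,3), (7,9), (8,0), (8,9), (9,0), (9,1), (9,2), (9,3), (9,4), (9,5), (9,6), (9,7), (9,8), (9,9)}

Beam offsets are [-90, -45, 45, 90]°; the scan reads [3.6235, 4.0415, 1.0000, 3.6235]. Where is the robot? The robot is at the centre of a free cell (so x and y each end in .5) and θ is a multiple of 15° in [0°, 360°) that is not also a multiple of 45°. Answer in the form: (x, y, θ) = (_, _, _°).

Enumerate (i+0.5, j+0.5, θ) over the 56 free cells and 16 admissible headings. For each, cast all 4 beams and compare to the given ranges.
  (2.5, 7.5, 75°): beam 1 = 2.5882 ≠ 3.6235 ✗
  (8.5, 4.5, 345°): beam 2 = 1.0000 ≠ 4.0415 ✗
  (1.5, 8.5, 300°): beam 1 = 0.5774 ≠ 3.6235 ✗
  (5.5, 5.5, 30°): beam 1 = 1.0000 ≠ 3.6235 ✗
  …
  (3.5, 5.5, 165°): r_1=3.6235, r_2=4.0415, r_3=1.0000, r_4=3.6235 — all match ✓
Unique over the lattice → pose = (3.5, 5.5, 165°).

(x, y, θ) = (3.5, 5.5, 165°)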